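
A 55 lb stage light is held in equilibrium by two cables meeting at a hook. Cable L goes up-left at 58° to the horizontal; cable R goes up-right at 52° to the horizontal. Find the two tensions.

ΣF_x = 0: −T_L·cos58° + T_R·cos52° = 0 → T_R = 0.860732·T_L.
ΣF_y = 0: T_L·sin58° + T_R·sin52° = 55.
Substitute: T_L·(0.848048 + 0.860732·0.788011) = 55 → T_L = 36.0345 ≈ 36.03 lb.
Then T_R = 0.860732 × 36.0345 = 31.02 lb.

T_L = 36.03 lb, T_R = 31.02 lb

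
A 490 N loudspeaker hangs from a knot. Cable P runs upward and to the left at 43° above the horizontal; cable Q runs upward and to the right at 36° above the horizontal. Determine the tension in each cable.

T_P = 403.8 N, T_Q = 365.1 N

ΣF_x = 0: −T_P·cos43° + T_Q·cos36° = 0 → T_Q = 0.904003·T_P.
ΣF_y = 0: T_P·sin43° + T_Q·sin36° = 490.
Substitute: T_P·(0.681998 + 0.904003·0.587785) = 490 → T_P = 403.838 ≈ 403.8 N.
Then T_Q = 0.904003 × 403.838 = 365.1 N.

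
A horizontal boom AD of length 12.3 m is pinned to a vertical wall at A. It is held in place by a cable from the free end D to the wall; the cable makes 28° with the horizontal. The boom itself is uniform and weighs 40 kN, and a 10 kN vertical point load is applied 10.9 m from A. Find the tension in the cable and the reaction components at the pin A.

ΣM about A: T·sin28°·12.3 − 40·6.15 − 10·10.9 = 0 → T = 355/(12.3·0.469472) = 61.4771 ≈ 61.48 kN.
ΣF_x = 0: A_x − T·cos28° = 0 → A_x = 61.4771 × 0.882948 = 54.28 kN.
ΣF_y = 0: A_y + T·sin28° − 40 − 10 = 0 → A_y = 50 − 61.4771 × 0.469472 = 21.14 kN.

T = 61.48 kN, A_x = 54.28 kN, A_y = 21.14 kN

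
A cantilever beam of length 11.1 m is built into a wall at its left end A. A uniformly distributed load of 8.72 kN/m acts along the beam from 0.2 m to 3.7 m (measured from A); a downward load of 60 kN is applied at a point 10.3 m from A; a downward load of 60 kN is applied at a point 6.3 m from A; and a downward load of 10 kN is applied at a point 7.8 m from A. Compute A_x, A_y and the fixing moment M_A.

Resultant of the distributed load: 8.72 × 3.5 = 30.52 kN at 1.95 m from A.
ΣF_x = 0: A_x = 0.
ΣF_y = 0: A_y − 8.72·3.5 − 60 − 60 − 10 = 0 → A_y = 160.5 kN.
ΣM about A: M_A − (8.72·3.5)·1.95 − 60·10.3 − 60·6.3 − 10·7.8 = 0 → M_A = 1134 kN·m.

A_x = 0, A_y = 160.5 kN, M_A = 1134 kN·m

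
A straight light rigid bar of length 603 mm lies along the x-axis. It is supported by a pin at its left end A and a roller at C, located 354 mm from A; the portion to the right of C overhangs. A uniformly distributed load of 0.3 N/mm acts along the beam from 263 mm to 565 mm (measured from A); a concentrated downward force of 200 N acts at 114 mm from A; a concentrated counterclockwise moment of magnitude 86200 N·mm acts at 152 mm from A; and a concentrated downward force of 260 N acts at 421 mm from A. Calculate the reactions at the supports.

Resultant of the distributed load: 0.3 × 302 = 90.6 N at 414 mm from A.
Taking moments about A: C_y·354 − (0.3·302)·414 − 200·114 + 86200 − 260·421 = 0 → C_y = 83568.4/354 = 236.069 ≈ 236.1 N.
ΣF_y = 0: A_y + 236.069 − 0.3·302 − 200 − 260 = 0 → A_y = 314.5 N.
ΣF_x = 0: no horizontal applied forces, so A_x = 0.

A_x = 0, A_y = 314.5 N, C_y = 236.1 N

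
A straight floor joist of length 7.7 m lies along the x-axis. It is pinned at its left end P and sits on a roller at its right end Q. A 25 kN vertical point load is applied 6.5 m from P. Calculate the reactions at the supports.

Moments about P: Q_y·7.7 − 25·6.5 = 0 → Q_y = 162.5/7.7 = 21.1039 ≈ 21.10 kN.
ΣF_y = 0: P_y + 21.1039 − 25 = 0 → P_y = 3.896 kN.
ΣF_x = 0: no horizontal applied forces, so P_x = 0.

P_x = 0, P_y = 3.896 kN, Q_y = 21.10 kN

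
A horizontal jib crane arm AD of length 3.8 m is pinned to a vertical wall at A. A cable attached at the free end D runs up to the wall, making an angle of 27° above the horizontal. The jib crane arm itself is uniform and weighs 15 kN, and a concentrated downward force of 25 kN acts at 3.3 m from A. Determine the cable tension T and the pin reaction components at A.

T = 64.34 kN, A_x = 57.33 kN, A_y = 10.79 kN

ΣM about A: T·sin27°·3.8 − 15·1.9 − 25·3.3 = 0 → T = 111/(3.8·0.45399) = 64.3418 ≈ 64.34 kN.
ΣF_x = 0: A_x − T·cos27° = 0 → A_x = 64.3418 × 0.891007 = 57.33 kN.
ΣF_y = 0: A_y + T·sin27° − 15 − 25 = 0 → A_y = 40 − 64.3418 × 0.45399 = 10.79 kN.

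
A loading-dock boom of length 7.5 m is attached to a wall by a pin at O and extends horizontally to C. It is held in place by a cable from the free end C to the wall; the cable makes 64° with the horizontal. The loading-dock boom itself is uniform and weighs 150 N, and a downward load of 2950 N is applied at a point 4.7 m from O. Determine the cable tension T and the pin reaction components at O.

ΣM about O: T·sin64°·7.5 − 150·3.75 − 2950·4.7 = 0 → T = 14427.5/(7.5·0.898794) = 2140.28 ≈ 2140 N.
ΣF_x = 0: O_x − T·cos64° = 0 → O_x = 2140.28 × 0.438371 = 938.2 N.
ΣF_y = 0: O_y + T·sin64° − 150 − 2950 = 0 → O_y = 3100 − 2140.28 × 0.898794 = 1176 N.

T = 2140 N, O_x = 938.2 N, O_y = 1176 N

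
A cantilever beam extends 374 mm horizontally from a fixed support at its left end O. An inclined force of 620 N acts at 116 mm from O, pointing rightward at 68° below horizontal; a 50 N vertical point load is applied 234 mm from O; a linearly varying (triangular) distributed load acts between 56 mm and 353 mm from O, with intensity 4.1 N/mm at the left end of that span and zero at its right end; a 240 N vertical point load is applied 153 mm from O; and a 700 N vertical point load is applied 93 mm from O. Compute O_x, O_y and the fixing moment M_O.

O_x = -232.3 N, O_y = 2174 N, M_O = 274600 N·mm

Resultant of the triangular load: ½ × 4.1 × 297 = 608.85 N, acting at 155 mm from O (one-third of the span from the peak).
ΣF_x = 0: O_x + 620·cos68° = 0 → O_x = -232.3 N.
ΣF_y = 0: O_y − 620·sin68° − 50 − ½·4.1·297 − 240 − 700 = 0 → O_y = 2174 N.
ΣM about O: M_O − 620·sin68°·116 − 50·234 − (½·4.1·297)·155 − 240·153 − 700·93 = 0 → M_O = 274600 N·mm.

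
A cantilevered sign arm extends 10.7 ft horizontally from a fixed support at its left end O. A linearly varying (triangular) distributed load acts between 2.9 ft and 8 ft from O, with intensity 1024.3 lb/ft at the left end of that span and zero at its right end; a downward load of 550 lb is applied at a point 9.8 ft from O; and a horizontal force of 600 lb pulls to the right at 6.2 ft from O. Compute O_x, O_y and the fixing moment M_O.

O_x = -600.0 lb, O_y = 3162 lb, M_O = 17410 lb·ft

Resultant of the triangular load: ½ × 1024.3 × 5.1 = 2611.965 lb, acting at 4.6 ft from O (one-third of the span from the peak).
ΣF_x = 0: O_x + 600 = 0 → O_x = -600.0 lb.
ΣF_y = 0: O_y − ½·1024.3·5.1 − 550 = 0 → O_y = 3162 lb.
ΣM about O: M_O − (½·1024.3·5.1)·4.6 − 550·9.8 = 0 → M_O = 17410 lb·ft.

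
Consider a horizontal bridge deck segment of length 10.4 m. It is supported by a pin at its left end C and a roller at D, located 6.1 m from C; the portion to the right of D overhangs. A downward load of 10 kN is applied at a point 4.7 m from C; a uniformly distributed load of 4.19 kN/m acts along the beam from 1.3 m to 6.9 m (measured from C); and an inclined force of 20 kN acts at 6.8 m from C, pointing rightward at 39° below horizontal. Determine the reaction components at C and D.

C_x = -15.54 kN, C_y = 8.544 kN, D_y = 37.51 kN

Resultant of the distributed load: 4.19 × 5.6 = 23.464 kN at 4.1 m from C.
Taking moments about C: D_y·6.1 − 10·4.7 − (4.19·5.6)·4.1 − 20·sin39°·6.8 = 0 → D_y = 228.79/6.1 = 37.5066 ≈ 37.51 kN.
ΣF_y = 0: C_y + 37.5066 − 10 − 4.19·5.6 − 20·sin39° = 0 → C_y = 8.544 kN.
ΣF_x = 0: C_x + 20·cos39° = 0 → C_x = -15.54 kN.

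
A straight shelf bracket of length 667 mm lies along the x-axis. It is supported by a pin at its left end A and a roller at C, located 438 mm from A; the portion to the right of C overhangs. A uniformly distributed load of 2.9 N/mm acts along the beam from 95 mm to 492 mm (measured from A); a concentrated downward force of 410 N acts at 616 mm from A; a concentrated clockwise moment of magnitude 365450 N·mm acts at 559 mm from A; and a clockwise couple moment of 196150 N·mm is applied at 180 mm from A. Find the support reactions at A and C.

Resultant of the distributed load: 2.9 × 397 = 1151.3 N at 293.5 mm from A.
Moments about A: C_y·438 − (2.9·397)·293.5 − 410·616 − 365450 − 196150 = 0 → C_y = 1152066.55/438 = 2630.29 ≈ 2630 N.
ΣF_y = 0: A_y + 2630.29 − 2.9·397 − 410 = 0 → A_y = -1069 N.
ΣF_x = 0: no horizontal applied forces, so A_x = 0.

A_x = 0, A_y = -1069 N, C_y = 2630 N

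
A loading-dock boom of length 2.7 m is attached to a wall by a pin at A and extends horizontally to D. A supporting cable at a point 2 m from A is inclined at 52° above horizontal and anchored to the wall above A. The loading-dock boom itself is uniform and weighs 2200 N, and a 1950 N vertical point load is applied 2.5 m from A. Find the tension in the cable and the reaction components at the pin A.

ΣM about A: T·sin52°·2 − 2200·1.35 − 1950·2.5 = 0 → T = 7845/(2·0.788011) = 4977.72 ≈ 4978 N.
ΣF_x = 0: A_x − T·cos52° = 0 → A_x = 4977.72 × 0.615661 = 3065 N.
ΣF_y = 0: A_y + T·sin52° − 2200 − 1950 = 0 → A_y = 4150 − 4977.72 × 0.788011 = 227.5 N.

T = 4978 N, A_x = 3065 N, A_y = 227.5 N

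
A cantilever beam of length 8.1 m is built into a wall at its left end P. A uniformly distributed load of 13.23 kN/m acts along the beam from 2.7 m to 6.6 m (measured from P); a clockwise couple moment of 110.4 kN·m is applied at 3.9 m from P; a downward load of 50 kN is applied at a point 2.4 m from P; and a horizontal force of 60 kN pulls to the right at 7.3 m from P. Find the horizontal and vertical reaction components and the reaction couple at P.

Resultant of the distributed load: 13.23 × 3.9 = 51.597 kN at 4.65 m from P.
ΣF_x = 0: P_x + 60 = 0 → P_x = -60.00 kN.
ΣF_y = 0: P_y − 13.23·3.9 − 50 = 0 → P_y = 101.6 kN.
ΣM about P: M_P − (13.23·3.9)·4.65 − 110.4 − 50·2.4 = 0 → M_P = 470.3 kN·m.

P_x = -60.00 kN, P_y = 101.6 kN, M_P = 470.3 kN·m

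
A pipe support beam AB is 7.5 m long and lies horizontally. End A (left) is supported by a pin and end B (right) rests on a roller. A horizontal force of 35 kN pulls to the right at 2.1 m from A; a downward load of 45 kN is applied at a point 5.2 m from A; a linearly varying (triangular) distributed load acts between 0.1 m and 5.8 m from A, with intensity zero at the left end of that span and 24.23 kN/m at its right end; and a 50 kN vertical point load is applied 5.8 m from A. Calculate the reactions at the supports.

Resultant of the triangular load: ½ × 24.23 × 5.7 = 69.0555 kN, acting at 3.9 m from A (one-third of the span from the peak).
Moments about A: B_y·7.5 − 45·5.2 − (½·24.23·5.7)·3.9 − 50·5.8 = 0 → B_y = 793.31645/7.5 = 105.776 ≈ 105.8 kN.
ΣF_y = 0: A_y + 105.776 − 45 − ½·24.23·5.7 − 50 = 0 → A_y = 58.28 kN.
ΣF_x = 0: A_x + 35 = 0 → A_x = -35.00 kN.

A_x = -35.00 kN, A_y = 58.28 kN, B_y = 105.8 kN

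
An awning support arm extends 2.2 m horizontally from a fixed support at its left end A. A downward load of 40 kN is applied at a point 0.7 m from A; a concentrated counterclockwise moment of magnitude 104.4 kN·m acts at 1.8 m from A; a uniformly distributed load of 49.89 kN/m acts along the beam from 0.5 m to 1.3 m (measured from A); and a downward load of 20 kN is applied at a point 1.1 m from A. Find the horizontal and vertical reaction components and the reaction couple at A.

Resultant of the distributed load: 49.89 × 0.8 = 39.912 kN at 0.9 m from A.
ΣF_x = 0: A_x = 0.
ΣF_y = 0: A_y − 40 − 49.89·0.8 − 20 = 0 → A_y = 99.91 kN.
ΣM about A: M_A − 40·0.7 + 104.4 − (49.89·0.8)·0.9 − 20·1.1 = 0 → M_A = -18.48 kN·m.

A_x = 0, A_y = 99.91 kN, M_A = -18.48 kN·m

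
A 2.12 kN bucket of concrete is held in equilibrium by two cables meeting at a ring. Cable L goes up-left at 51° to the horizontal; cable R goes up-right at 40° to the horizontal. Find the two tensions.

T_L = 1.624 kN, T_R = 1.334 kN

ΣF_x = 0: −T_L·cos51° + T_R·cos40° = 0 → T_R = 0.821519·T_L.
ΣF_y = 0: T_L·sin51° + T_R·sin40° = 2.12.
Substitute: T_L·(0.777146 + 0.821519·0.642788) = 2.12 → T_L = 1.62426 ≈ 1.624 kN.
Then T_R = 0.821519 × 1.62426 = 1.334 kN.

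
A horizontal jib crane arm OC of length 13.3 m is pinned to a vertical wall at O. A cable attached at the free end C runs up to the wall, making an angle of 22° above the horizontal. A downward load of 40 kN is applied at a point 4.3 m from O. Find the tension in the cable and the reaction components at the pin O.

ΣM about O: T·sin22°·13.3 − 40·4.3 = 0 → T = 172/(13.3·0.374607) = 34.5224 ≈ 34.52 kN.
ΣF_x = 0: O_x − T·cos22° = 0 → O_x = 34.5224 × 0.927184 = 32.01 kN.
ΣF_y = 0: O_y + T·sin22° − 40 = 0 → O_y = 40 − 34.5224 × 0.374607 = 27.07 kN.

T = 34.52 kN, O_x = 32.01 kN, O_y = 27.07 kN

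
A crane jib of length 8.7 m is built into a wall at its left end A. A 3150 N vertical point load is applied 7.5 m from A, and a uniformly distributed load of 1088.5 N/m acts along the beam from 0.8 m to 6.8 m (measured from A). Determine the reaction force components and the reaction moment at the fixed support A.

Resultant of the distributed load: 1088.5 × 6 = 6531 N at 3.8 m from A.
ΣF_x = 0: A_x = 0.
ΣF_y = 0: A_y − 3150 − 1088.5·6 = 0 → A_y = 9681 N.
ΣM about A: M_A − 3150·7.5 − (1088.5·6)·3.8 = 0 → M_A = 48440 N·m.

A_x = 0, A_y = 9681 N, M_A = 48440 N·m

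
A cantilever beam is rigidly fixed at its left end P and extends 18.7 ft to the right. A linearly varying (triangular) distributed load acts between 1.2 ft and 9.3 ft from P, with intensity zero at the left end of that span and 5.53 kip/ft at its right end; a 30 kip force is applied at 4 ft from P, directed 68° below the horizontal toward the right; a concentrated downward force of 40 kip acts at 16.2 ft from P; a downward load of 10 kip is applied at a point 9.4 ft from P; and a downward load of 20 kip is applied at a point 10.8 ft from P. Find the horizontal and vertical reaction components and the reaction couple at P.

Resultant of the triangular load: ½ × 5.53 × 8.1 = 22.3965 kip, acting at 6.6 ft from P (one-third of the span from the peak).
ΣF_x = 0: P_x + 30·cos68° = 0 → P_x = -11.24 kip.
ΣF_y = 0: P_y − ½·5.53·8.1 − 30·sin68° − 40 − 10 − 20 = 0 → P_y = 120.2 kip.
ΣM about P: M_P − (½·5.53·8.1)·6.6 − 30·sin68°·4 − 40·16.2 − 10·9.4 − 20·10.8 = 0 → M_P = 1217 kip·ft.

P_x = -11.24 kip, P_y = 120.2 kip, M_P = 1217 kip·ft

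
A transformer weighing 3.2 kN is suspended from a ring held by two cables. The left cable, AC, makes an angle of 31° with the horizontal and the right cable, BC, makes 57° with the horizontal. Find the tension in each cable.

T_AC = 1.744 kN, T_BC = 2.745 kN

ΣF_x = 0: −T_AC·cos31° + T_BC·cos57° = 0 → T_BC = 1.57383·T_AC.
ΣF_y = 0: T_AC·sin31° + T_BC·sin57° = 3.2.
Substitute: T_AC·(0.515038 + 1.57383·0.838671) = 3.2 → T_AC = 1.7439 ≈ 1.744 kN.
Then T_BC = 1.57383 × 1.7439 = 2.745 kN.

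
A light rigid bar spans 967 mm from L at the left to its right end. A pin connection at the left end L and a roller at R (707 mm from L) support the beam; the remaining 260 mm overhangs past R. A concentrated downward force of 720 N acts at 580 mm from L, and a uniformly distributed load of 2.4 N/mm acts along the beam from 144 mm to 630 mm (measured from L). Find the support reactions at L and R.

Resultant of the distributed load: 2.4 × 486 = 1166.4 N at 387 mm from L.
Moments about L: R_y·707 − 720·580 − (2.4·486)·387 = 0 → R_y = 868996.8/707 = 1229.13 ≈ 1229 N.
ΣF_y = 0: L_y + 1229.13 − 720 − 2.4·486 = 0 → L_y = 657.3 N.
ΣF_x = 0: no horizontal applied forces, so L_x = 0.

L_x = 0, L_y = 657.3 N, R_y = 1229 N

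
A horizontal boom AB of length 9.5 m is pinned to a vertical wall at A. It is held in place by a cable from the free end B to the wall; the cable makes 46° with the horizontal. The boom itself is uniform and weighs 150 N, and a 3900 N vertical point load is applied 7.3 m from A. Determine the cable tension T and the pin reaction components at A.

ΣM about A: T·sin46°·9.5 − 150·4.75 − 3900·7.3 = 0 → T = 29182.5/(9.5·0.71934) = 4270.36 ≈ 4270 N.
ΣF_x = 0: A_x − T·cos46° = 0 → A_x = 4270.36 × 0.694658 = 2966 N.
ΣF_y = 0: A_y + T·sin46° − 150 − 3900 = 0 → A_y = 4050 − 4270.36 × 0.71934 = 978.2 N.

T = 4270 N, A_x = 2966 N, A_y = 978.2 N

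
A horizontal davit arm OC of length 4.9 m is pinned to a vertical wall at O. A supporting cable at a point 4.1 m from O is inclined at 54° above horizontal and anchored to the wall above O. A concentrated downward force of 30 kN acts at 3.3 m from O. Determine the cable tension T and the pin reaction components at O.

ΣM about O: T·sin54°·4.1 − 30·3.3 = 0 → T = 99/(4.1·0.809017) = 29.8465 ≈ 29.85 kN.
ΣF_x = 0: O_x − T·cos54° = 0 → O_x = 29.8465 × 0.587785 = 17.54 kN.
ΣF_y = 0: O_y + T·sin54° − 30 = 0 → O_y = 30 − 29.8465 × 0.809017 = 5.854 kN.

T = 29.85 kN, O_x = 17.54 kN, O_y = 5.854 kN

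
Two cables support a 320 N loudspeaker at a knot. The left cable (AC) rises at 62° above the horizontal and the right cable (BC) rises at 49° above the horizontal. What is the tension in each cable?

T_AC = 224.9 N, T_BC = 160.9 N

ΣF_x = 0: −T_AC·cos62° + T_BC·cos49° = 0 → T_BC = 0.715593·T_AC.
ΣF_y = 0: T_AC·sin62° + T_BC·sin49° = 320.
Substitute: T_AC·(0.882948 + 0.715593·0.75471) = 320 → T_AC = 224.875 ≈ 224.9 N.
Then T_BC = 0.715593 × 224.875 = 160.9 N.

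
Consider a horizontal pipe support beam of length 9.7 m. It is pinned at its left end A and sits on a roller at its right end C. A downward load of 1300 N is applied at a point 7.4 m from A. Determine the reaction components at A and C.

A_x = 0, A_y = 308.2 N, C_y = 991.8 N

Moments about A: C_y·9.7 − 1300·7.4 = 0 → C_y = 9620/9.7 = 991.753 ≈ 991.8 N.
ΣF_y = 0: A_y + 991.753 − 1300 = 0 → A_y = 308.2 N.
ΣF_x = 0: no horizontal applied forces, so A_x = 0.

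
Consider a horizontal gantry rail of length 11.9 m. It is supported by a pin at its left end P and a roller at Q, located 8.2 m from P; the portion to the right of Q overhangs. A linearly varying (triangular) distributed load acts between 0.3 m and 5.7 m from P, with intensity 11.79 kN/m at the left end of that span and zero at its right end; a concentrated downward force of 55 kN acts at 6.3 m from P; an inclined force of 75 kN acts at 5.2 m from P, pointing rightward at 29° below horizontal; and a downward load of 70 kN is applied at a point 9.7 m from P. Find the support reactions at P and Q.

P_x = -65.60 kN, P_y = 36.92 kN, Q_y = 156.3 kN

Resultant of the triangular load: ½ × 11.79 × 5.4 = 31.833 kN, acting at 2.1 m from P (one-third of the span from the peak).
ΣM about P: Q_y·8.2 − (½·11.79·5.4)·2.1 − 55·6.3 − 75·sin29°·5.2 − 70·9.7 = 0 → Q_y = 1281.43/8.2 = 156.272 ≈ 156.3 kN.
ΣF_y = 0: P_y + 156.272 − ½·11.79·5.4 − 55 − 75·sin29° − 70 = 0 → P_y = 36.92 kN.
ΣF_x = 0: P_x + 75·cos29° = 0 → P_x = -65.60 kN.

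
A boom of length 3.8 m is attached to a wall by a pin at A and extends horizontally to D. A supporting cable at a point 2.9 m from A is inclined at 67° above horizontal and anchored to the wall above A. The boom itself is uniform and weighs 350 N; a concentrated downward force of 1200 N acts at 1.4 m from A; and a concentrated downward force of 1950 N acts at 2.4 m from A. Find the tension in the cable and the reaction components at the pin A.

ΣM about A: T·sin67°·2.9 − 350·1.9 − 1200·1.4 − 1950·2.4 = 0 → T = 7025/(2.9·0.920505) = 2631.61 ≈ 2632 N.
ΣF_x = 0: A_x − T·cos67° = 0 → A_x = 2631.61 × 0.390731 = 1028 N.
ΣF_y = 0: A_y + T·sin67° − 350 − 1200 − 1950 = 0 → A_y = 3500 − 2631.61 × 0.920505 = 1078 N.

T = 2632 N, A_x = 1028 N, A_y = 1078 N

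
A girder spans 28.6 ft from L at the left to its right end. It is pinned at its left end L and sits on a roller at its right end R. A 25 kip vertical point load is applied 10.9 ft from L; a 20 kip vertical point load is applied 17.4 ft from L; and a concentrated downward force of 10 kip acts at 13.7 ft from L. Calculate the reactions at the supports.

ΣM about L: R_y·28.6 − 25·10.9 − 20·17.4 − 10·13.7 = 0 → R_y = 757.5/28.6 = 26.486 ≈ 26.49 kip.
ΣF_y = 0: L_y + 26.486 − 25 − 20 − 10 = 0 → L_y = 28.51 kip.
ΣF_x = 0: no horizontal applied forces, so L_x = 0.

L_x = 0, L_y = 28.51 kip, R_y = 26.49 kip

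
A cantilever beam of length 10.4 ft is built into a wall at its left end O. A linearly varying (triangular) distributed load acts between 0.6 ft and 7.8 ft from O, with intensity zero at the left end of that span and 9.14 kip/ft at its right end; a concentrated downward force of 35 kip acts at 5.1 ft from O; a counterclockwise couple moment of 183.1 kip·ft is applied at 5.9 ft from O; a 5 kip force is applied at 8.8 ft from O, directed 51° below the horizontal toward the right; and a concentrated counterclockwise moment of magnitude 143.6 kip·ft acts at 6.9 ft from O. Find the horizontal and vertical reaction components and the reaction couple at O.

Resultant of the triangular load: ½ × 9.14 × 7.2 = 32.904 kip, acting at 5.4 ft from O (one-third of the span from the peak).
ΣF_x = 0: O_x + 5·cos51° = 0 → O_x = -3.147 kip.
ΣF_y = 0: O_y − ½·9.14·7.2 − 35 − 5·sin51° = 0 → O_y = 71.79 kip.
ΣM about O: M_O − (½·9.14·7.2)·5.4 − 35·5.1 + 183.1 − 5·sin51°·8.8 + 143.6 = 0 → M_O = 63.68 kip·ft.

O_x = -3.147 kip, O_y = 71.79 kip, M_O = 63.68 kip·ft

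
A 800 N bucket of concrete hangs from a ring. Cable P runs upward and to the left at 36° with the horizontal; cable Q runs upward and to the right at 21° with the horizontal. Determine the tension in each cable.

T_P = 890.5 N, T_Q = 771.7 N

ΣF_x = 0: −T_P·cos36° + T_Q·cos21° = 0 → T_Q = 0.866575·T_P.
ΣF_y = 0: T_P·sin36° + T_Q·sin21° = 800.
Substitute: T_P·(0.587785 + 0.866575·0.358368) = 800 → T_P = 890.534 ≈ 890.5 N.
Then T_Q = 0.866575 × 890.534 = 771.7 N.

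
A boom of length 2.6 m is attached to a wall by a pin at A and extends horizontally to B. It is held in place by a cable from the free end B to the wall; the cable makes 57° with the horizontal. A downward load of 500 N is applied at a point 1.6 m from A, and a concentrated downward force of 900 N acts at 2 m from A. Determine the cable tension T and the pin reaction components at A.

ΣM about A: T·sin57°·2.6 − 500·1.6 − 900·2 = 0 → T = 2600/(2.6·0.838671) = 1192.36 ≈ 1192 N.
ΣF_x = 0: A_x − T·cos57° = 0 → A_x = 1192.36 × 0.544639 = 649.4 N.
ΣF_y = 0: A_y + T·sin57° − 500 − 900 = 0 → A_y = 1400 − 1192.36 × 0.838671 = 400.0 N.

T = 1192 N, A_x = 649.4 N, A_y = 400.0 N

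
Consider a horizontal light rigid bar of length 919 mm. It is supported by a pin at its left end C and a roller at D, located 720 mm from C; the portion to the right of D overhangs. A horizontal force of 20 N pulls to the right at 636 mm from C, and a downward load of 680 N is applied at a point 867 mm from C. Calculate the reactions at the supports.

C_x = -20.00 N, C_y = -138.8 N, D_y = 818.8 N

Moments about C: D_y·720 − 680·867 = 0 → D_y = 589560/720 = 818.833 ≈ 818.8 N.
ΣF_y = 0: C_y + 818.833 − 680 = 0 → C_y = -138.8 N.
ΣF_x = 0: C_x + 20 = 0 → C_x = -20.00 N.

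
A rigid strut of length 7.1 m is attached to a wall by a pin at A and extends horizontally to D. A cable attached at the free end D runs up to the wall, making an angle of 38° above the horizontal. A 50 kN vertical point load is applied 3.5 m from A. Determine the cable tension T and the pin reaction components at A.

T = 40.03 kN, A_x = 31.55 kN, A_y = 25.35 kN

ΣM about A: T·sin38°·7.1 − 50·3.5 = 0 → T = 175/(7.1·0.615661) = 40.0348 ≈ 40.03 kN.
ΣF_x = 0: A_x − T·cos38° = 0 → A_x = 40.0348 × 0.788011 = 31.55 kN.
ΣF_y = 0: A_y + T·sin38° − 50 = 0 → A_y = 50 − 40.0348 × 0.615661 = 25.35 kN.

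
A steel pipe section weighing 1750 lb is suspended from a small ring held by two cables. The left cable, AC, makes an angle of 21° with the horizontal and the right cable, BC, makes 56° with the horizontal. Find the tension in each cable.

ΣF_x = 0: −T_AC·cos21° + T_BC·cos56° = 0 → T_BC = 1.66951·T_AC.
ΣF_y = 0: T_AC·sin21° + T_BC·sin56° = 1750.
Substitute: T_AC·(0.358368 + 1.66951·0.829038) = 1750 → T_AC = 1004.33 ≈ 1004 lb.
Then T_BC = 1.66951 × 1004.33 = 1677 lb.

T_AC = 1004 lb, T_BC = 1677 lb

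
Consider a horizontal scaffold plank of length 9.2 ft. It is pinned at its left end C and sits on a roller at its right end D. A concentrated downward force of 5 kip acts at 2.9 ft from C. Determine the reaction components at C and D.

C_x = 0, C_y = 3.424 kip, D_y = 1.576 kip

Moments about C: D_y·9.2 − 5·2.9 = 0 → D_y = 14.5/9.2 = 1.57609 ≈ 1.576 kip.
ΣF_y = 0: C_y + 1.57609 − 5 = 0 → C_y = 3.424 kip.
ΣF_x = 0: no horizontal applied forces, so C_x = 0.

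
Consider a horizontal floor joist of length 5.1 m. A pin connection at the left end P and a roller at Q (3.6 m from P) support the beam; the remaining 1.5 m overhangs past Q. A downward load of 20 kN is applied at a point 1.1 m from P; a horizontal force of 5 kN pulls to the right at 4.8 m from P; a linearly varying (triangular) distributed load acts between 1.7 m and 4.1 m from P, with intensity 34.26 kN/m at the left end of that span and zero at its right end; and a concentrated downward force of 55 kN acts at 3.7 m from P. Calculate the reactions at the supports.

P_x = -5.000 kN, P_y = 24.92 kN, Q_y = 91.19 kN

Resultant of the triangular load: ½ × 34.26 × 2.4 = 41.112 kN, acting at 2.5 m from P (one-third of the span from the peak).
Moments about P: Q_y·3.6 − 20·1.1 − (½·34.26·2.4)·2.5 − 55·3.7 = 0 → Q_y = 328.28/3.6 = 91.1889 ≈ 91.19 kN.
ΣF_y = 0: P_y + 91.1889 − 20 − ½·34.26·2.4 − 55 = 0 → P_y = 24.92 kN.
ΣF_x = 0: P_x + 5 = 0 → P_x = -5.000 kN.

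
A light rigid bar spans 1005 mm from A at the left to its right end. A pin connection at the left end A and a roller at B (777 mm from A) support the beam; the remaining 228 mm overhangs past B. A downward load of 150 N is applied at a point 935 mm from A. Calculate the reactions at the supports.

A_x = 0, A_y = -30.50 N, B_y = 180.5 N

ΣM about A: B_y·777 − 150·935 = 0 → B_y = 140250/777 = 180.502 ≈ 180.5 N.
ΣF_y = 0: A_y + 180.502 − 150 = 0 → A_y = -30.50 N.
ΣF_x = 0: no horizontal applied forces, so A_x = 0.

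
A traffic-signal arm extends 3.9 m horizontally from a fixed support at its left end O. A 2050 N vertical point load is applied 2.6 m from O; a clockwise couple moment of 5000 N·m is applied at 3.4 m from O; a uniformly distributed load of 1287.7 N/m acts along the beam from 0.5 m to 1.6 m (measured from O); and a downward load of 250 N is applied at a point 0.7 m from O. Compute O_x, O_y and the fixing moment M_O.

Resultant of the distributed load: 1287.7 × 1.1 = 1416.47 N at 1.05 m from O.
ΣF_x = 0: O_x = 0.
ΣF_y = 0: O_y − 2050 − 1287.7·1.1 − 250 = 0 → O_y = 3716 N.
ΣM about O: M_O − 2050·2.6 − 5000 − (1287.7·1.1)·1.05 − 250·0.7 = 0 → M_O = 11990 N·m.

O_x = 0, O_y = 3716 N, M_O = 11990 N·m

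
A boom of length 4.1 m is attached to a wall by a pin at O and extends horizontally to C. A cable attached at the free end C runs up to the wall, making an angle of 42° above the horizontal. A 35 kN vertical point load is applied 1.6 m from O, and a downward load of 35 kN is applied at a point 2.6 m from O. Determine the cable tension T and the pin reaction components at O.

T = 53.58 kN, O_x = 39.82 kN, O_y = 34.15 kN

ΣM about O: T·sin42°·4.1 − 35·1.6 − 35·2.6 = 0 → T = 147/(4.1·0.669131) = 53.5824 ≈ 53.58 kN.
ΣF_x = 0: O_x − T·cos42° = 0 → O_x = 53.5824 × 0.743145 = 39.82 kN.
ΣF_y = 0: O_y + T·sin42° − 35 − 35 = 0 → O_y = 70 − 53.5824 × 0.669131 = 34.15 kN.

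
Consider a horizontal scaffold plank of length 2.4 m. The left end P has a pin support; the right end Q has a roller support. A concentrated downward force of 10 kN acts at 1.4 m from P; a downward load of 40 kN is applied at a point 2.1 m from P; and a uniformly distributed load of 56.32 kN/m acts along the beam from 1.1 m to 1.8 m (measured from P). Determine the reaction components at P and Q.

P_x = 0, P_y = 24.77 kN, Q_y = 64.65 kN

Resultant of the distributed load: 56.32 × 0.7 = 39.424 kN at 1.45 m from P.
ΣM about P: Q_y·2.4 − 10·1.4 − 40·2.1 − (56.32·0.7)·1.45 = 0 → Q_y = 155.1648/2.4 = 64.652 ≈ 64.65 kN.
ΣF_y = 0: P_y + 64.652 − 10 − 40 − 56.32·0.7 = 0 → P_y = 24.77 kN.
ΣF_x = 0: no horizontal applied forces, so P_x = 0.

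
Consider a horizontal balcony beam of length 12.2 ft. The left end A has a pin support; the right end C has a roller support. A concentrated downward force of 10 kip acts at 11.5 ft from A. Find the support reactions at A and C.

A_x = 0, A_y = 0.5738 kip, C_y = 9.426 kip

Moments about A: C_y·12.2 − 10·11.5 = 0 → C_y = 115/12.2 = 9.42623 ≈ 9.426 kip.
ΣF_y = 0: A_y + 9.42623 − 10 = 0 → A_y = 0.5738 kip.
ΣF_x = 0: no horizontal applied forces, so A_x = 0.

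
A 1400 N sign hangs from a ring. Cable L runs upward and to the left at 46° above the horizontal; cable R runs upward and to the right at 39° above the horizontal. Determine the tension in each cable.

ΣF_x = 0: −T_L·cos46° + T_R·cos39° = 0 → T_R = 0.893858·T_L.
ΣF_y = 0: T_L·sin46° + T_R·sin39° = 1400.
Substitute: T_L·(0.71934 + 0.893858·0.62932) = 1400 → T_L = 1092.16 ≈ 1092 N.
Then T_R = 0.893858 × 1092.16 = 976.2 N.

T_L = 1092 N, T_R = 976.2 N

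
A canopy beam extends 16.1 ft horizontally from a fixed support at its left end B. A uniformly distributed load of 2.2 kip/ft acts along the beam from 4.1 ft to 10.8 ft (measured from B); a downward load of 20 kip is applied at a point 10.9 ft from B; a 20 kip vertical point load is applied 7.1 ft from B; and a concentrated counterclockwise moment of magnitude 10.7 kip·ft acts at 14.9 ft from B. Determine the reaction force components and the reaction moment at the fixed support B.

B_x = 0, B_y = 54.74 kip, M_B = 459.1 kip·ft

Resultant of the distributed load: 2.2 × 6.7 = 14.74 kip at 7.45 ft from B.
ΣF_x = 0: B_x = 0.
ΣF_y = 0: B_y − 2.2·6.7 − 20 − 20 = 0 → B_y = 54.74 kip.
ΣM about B: M_B − (2.2·6.7)·7.45 − 20·10.9 − 20·7.1 + 10.7 = 0 → M_B = 459.1 kip·ft.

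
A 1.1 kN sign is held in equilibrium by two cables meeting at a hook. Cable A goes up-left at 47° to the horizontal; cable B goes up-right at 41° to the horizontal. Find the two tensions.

ΣF_x = 0: −T_A·cos47° + T_B·cos41° = 0 → T_B = 0.903657·T_A.
ΣF_y = 0: T_A·sin47° + T_B·sin41° = 1.1.
Substitute: T_A·(0.731354 + 0.903657·0.656059) = 1.1 → T_A = 0.830686 ≈ 0.8307 kN.
Then T_B = 0.903657 × 0.830686 = 0.7507 kN.

T_A = 0.8307 kN, T_B = 0.7507 kN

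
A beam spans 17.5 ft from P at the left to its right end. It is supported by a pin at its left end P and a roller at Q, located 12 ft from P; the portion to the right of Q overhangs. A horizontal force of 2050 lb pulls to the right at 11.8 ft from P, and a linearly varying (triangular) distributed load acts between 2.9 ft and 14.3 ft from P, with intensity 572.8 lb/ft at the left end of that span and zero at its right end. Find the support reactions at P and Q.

Resultant of the triangular load: ½ × 572.8 × 11.4 = 3264.96 lb, acting at 6.7 ft from P (one-third of the span from the peak).
Moments about P: Q_y·12 − (½·572.8·11.4)·6.7 = 0 → Q_y = 21875.232/12 = 1822.94 ≈ 1823 lb.
ΣF_y = 0: P_y + 1822.94 − ½·572.8·11.4 = 0 → P_y = 1442 lb.
ΣF_x = 0: P_x + 2050 = 0 → P_x = -2050 lb.

P_x = -2050 lb, P_y = 1442 lb, Q_y = 1823 lb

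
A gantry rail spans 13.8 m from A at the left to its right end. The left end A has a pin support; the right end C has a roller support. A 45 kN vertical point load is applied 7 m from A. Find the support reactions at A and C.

A_x = 0, A_y = 22.17 kN, C_y = 22.83 kN

ΣM about A: C_y·13.8 − 45·7 = 0 → C_y = 315/13.8 = 22.8261 ≈ 22.83 kN.
ΣF_y = 0: A_y + 22.8261 − 45 = 0 → A_y = 22.17 kN.
ΣF_x = 0: no horizontal applied forces, so A_x = 0.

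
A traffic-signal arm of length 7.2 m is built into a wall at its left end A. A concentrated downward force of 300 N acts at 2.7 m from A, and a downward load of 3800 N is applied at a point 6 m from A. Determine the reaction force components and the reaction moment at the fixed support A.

ΣF_x = 0: A_x = 0.
ΣF_y = 0: A_y − 300 − 3800 = 0 → A_y = 4100 N.
ΣM about A: M_A − 300·2.7 − 3800·6 = 0 → M_A = 23610 N·m.

A_x = 0, A_y = 4100 N, M_A = 23610 N·m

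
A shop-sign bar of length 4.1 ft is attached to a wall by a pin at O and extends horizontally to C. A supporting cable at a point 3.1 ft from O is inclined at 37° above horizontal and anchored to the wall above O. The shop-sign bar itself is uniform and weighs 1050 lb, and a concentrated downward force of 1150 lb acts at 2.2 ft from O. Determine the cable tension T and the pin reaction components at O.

ΣM about O: T·sin37°·3.1 − 1050·2.05 − 1150·2.2 = 0 → T = 4682.5/(3.1·0.601815) = 2509.88 ≈ 2510 lb.
ΣF_x = 0: O_x − T·cos37° = 0 → O_x = 2509.88 × 0.798636 = 2004 lb.
ΣF_y = 0: O_y + T·sin37° − 1050 − 1150 = 0 → O_y = 2200 − 2509.88 × 0.601815 = 689.5 lb.

T = 2510 lb, O_x = 2004 lb, O_y = 689.5 lb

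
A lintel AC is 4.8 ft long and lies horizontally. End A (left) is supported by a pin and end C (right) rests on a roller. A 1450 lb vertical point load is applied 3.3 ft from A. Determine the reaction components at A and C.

A_x = 0, A_y = 453.1 lb, C_y = 996.9 lb

Taking moments about A: C_y·4.8 − 1450·3.3 = 0 → C_y = 4785/4.8 = 996.875 ≈ 996.9 lb.
ΣF_y = 0: A_y + 996.875 − 1450 = 0 → A_y = 453.1 lb.
ΣF_x = 0: no horizontal applied forces, so A_x = 0.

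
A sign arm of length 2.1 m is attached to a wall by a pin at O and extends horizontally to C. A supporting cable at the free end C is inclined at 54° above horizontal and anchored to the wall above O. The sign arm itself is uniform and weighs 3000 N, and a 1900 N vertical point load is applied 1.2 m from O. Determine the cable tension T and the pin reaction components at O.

T = 3196 N, O_x = 1879 N, O_y = 2314 N

ΣM about O: T·sin54°·2.1 − 3000·1.05 − 1900·1.2 = 0 → T = 5430/(2.1·0.809017) = 3196.12 ≈ 3196 N.
ΣF_x = 0: O_x − T·cos54° = 0 → O_x = 3196.12 × 0.587785 = 1879 N.
ΣF_y = 0: O_y + T·sin54° − 3000 − 1900 = 0 → O_y = 4900 − 3196.12 × 0.809017 = 2314 N.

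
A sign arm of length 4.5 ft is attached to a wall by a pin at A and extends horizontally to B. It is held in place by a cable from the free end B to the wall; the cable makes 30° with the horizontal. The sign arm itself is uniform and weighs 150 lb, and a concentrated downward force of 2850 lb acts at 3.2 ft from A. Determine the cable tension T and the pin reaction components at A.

ΣM about A: T·sin30°·4.5 − 150·2.25 − 2850·3.2 = 0 → T = 9457.5/(4.5·0.5) = 4203.33 ≈ 4203 lb.
ΣF_x = 0: A_x − T·cos30° = 0 → A_x = 4203.33 × 0.866025 = 3640 lb.
ΣF_y = 0: A_y + T·sin30° − 150 − 2850 = 0 → A_y = 3000 − 4203.33 × 0.5 = 898.3 lb.

T = 4203 lb, A_x = 3640 lb, A_y = 898.3 lb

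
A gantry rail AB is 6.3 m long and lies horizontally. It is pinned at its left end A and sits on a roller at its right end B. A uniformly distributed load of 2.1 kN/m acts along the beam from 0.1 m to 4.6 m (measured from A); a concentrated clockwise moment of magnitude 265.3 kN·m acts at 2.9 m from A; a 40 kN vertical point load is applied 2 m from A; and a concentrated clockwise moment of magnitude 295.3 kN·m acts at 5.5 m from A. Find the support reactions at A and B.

A_x = 0, A_y = -55.76 kN, B_y = 105.2 kN

Resultant of the distributed load: 2.1 × 4.5 = 9.45 kN at 2.35 m from A.
Moments about A: B_y·6.3 − (2.1·4.5)·2.35 − 265.3 − 40·2 − 295.3 = 0 → B_y = 662.8075/6.3 = 105.208 ≈ 105.2 kN.
ΣF_y = 0: A_y + 105.208 − 2.1·4.5 − 40 = 0 → A_y = -55.76 kN.
ΣF_x = 0: no horizontal applied forces, so A_x = 0.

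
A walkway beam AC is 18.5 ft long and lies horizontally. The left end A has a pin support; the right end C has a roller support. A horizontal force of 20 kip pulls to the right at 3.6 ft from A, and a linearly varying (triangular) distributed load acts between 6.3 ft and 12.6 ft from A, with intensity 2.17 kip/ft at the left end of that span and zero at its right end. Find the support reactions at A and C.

Resultant of the triangular load: ½ × 2.17 × 6.3 = 6.8355 kip, acting at 8.4 ft from A (one-third of the span from the peak).
Moments about A: C_y·18.5 − (½·2.17·6.3)·8.4 = 0 → C_y = 57.4182/18.5 = 3.10369 ≈ 3.104 kip.
ΣF_y = 0: A_y + 3.10369 − ½·2.17·6.3 = 0 → A_y = 3.732 kip.
ΣF_x = 0: A_x + 20 = 0 → A_x = -20.00 kip.

A_x = -20.00 kip, A_y = 3.732 kip, C_y = 3.104 kip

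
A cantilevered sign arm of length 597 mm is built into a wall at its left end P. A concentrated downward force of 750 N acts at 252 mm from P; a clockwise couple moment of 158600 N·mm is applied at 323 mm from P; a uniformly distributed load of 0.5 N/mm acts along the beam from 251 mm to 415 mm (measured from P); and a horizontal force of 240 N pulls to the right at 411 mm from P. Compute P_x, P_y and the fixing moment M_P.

P_x = -240.0 N, P_y = 832.0 N, M_P = 374900 N·mm

Resultant of the distributed load: 0.5 × 164 = 82 N at 333 mm from P.
ΣF_x = 0: P_x + 240 = 0 → P_x = -240.0 N.
ΣF_y = 0: P_y − 750 − 0.5·164 = 0 → P_y = 832.0 N.
ΣM about P: M_P − 750·252 − 158600 − (0.5·164)·333 = 0 → M_P = 374900 N·mm.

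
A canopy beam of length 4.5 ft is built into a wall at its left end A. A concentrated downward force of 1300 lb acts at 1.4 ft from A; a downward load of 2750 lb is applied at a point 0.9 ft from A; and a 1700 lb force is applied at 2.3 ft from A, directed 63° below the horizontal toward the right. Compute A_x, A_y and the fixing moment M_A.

ΣF_x = 0: A_x + 1700·cos63° = 0 → A_x = -771.8 lb.
ΣF_y = 0: A_y − 1300 − 2750 − 1700·sin63° = 0 → A_y = 5565 lb.
ΣM about A: M_A − 1300·1.4 − 2750·0.9 − 1700·sin63°·2.3 = 0 → M_A = 7779 lb·ft.

A_x = -771.8 lb, A_y = 5565 lb, M_A = 7779 lb·ft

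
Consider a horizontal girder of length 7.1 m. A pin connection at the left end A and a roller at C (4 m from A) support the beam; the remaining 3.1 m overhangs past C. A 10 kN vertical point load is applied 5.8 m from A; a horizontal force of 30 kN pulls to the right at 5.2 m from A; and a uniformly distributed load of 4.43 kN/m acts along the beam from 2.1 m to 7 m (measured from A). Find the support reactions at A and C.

Resultant of the distributed load: 4.43 × 4.9 = 21.707 kN at 4.55 m from A.
ΣM about A: C_y·4 − 10·5.8 − (4.43·4.9)·4.55 = 0 → C_y = 156.76685/4 = 39.1917 ≈ 39.19 kN.
ΣF_y = 0: A_y + 39.1917 − 10 − 4.43·4.9 = 0 → A_y = -7.485 kN.
ΣF_x = 0: A_x + 30 = 0 → A_x = -30.00 kN.

A_x = -30.00 kN, A_y = -7.485 kN, C_y = 39.19 kN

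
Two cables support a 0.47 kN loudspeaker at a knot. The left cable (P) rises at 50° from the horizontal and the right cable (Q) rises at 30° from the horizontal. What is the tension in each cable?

T_P = 0.4133 kN, T_Q = 0.3068 kN

ΣF_x = 0: −T_P·cos50° + T_Q·cos30° = 0 → T_Q = 0.742227·T_P.
ΣF_y = 0: T_P·sin50° + T_Q·sin30° = 0.47.
Substitute: T_P·(0.766044 + 0.742227·0.5) = 0.47 → T_P = 0.413311 ≈ 0.4133 kN.
Then T_Q = 0.742227 × 0.413311 = 0.3068 kN.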